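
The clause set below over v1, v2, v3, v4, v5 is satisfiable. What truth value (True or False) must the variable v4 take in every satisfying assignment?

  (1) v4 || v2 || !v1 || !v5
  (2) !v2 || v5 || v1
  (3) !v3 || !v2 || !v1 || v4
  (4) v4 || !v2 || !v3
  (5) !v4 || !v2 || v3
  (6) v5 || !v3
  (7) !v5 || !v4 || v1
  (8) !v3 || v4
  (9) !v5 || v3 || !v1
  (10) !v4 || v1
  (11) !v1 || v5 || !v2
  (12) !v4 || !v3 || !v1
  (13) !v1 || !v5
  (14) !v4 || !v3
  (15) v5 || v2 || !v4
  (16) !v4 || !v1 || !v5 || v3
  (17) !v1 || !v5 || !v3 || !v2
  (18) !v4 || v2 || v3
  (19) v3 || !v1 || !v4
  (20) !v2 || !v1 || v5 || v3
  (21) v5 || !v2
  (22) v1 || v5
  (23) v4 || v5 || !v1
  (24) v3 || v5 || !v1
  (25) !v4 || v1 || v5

Suppose v4 = true.
The clause (v1) is unit, so v1 = true.
The clause (!v3) is unit, so v3 = false.
That conflicts with the unit clause (v3).
So every satisfying assignment has v4 = False.

False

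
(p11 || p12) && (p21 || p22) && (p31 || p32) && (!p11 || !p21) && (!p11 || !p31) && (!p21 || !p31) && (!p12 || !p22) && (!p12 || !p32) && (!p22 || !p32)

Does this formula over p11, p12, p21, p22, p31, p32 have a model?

Unsatisfiable

Case p11 = true:
The clause (!p21) is unit, so p21 = false.
The clause (p22) is unit, so p22 = true.
The clause (!p31) is unit, so p31 = false.
The clause (p32) is unit, so p32 = true.
But (!p32) is also a unit clause — contradiction.
That branch fails; take p11 = false instead.
The clause (p12) is unit, so p12 = true.
The clause (!p22) is unit, so p22 = false.
The clause (p21) is unit, so p21 = true.
The clause (!p31) is unit, so p31 = false.
The clause (p32) is unit, so p32 = true.
But (!p32) is also a unit clause — contradiction.
Either choice for p11 ends in contradiction.
No assignment satisfies every clause.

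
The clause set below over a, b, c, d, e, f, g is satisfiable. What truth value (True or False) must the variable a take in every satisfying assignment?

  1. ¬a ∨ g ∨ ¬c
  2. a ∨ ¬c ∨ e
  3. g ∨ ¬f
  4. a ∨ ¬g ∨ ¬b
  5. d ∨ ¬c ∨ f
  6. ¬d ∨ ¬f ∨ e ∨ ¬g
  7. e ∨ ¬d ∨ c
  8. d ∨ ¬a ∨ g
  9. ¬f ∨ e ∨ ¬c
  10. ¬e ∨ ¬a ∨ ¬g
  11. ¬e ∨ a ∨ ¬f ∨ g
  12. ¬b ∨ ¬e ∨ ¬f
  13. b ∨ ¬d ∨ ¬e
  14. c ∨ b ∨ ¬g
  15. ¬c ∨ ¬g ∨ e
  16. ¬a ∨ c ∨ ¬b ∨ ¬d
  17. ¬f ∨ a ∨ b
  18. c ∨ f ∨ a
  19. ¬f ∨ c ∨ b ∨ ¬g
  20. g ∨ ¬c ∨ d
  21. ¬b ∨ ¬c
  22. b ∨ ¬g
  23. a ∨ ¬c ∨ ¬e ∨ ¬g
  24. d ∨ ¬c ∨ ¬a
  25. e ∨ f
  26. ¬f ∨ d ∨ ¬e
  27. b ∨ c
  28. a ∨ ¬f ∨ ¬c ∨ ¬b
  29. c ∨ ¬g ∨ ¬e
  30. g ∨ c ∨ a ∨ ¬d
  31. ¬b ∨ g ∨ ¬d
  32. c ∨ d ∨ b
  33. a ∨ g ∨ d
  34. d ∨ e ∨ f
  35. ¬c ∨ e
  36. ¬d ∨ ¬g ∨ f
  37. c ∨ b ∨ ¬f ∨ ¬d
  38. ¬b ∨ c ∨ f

Suppose a = False.
Case c = False:
Unit clause (f) forces f = True.
Unit clause (g) forces g = True.
Unit clause (¬b) forces b = False.
But (b) is also a unit clause — contradiction.
That branch fails; take c = True instead.
Unit clause (e) forces e = True.
Unit clause (¬b) forces b = False.
Unit clause (¬d) forces d = False.
Unit clause (f) forces f = True.
But (¬f) is also a unit clause — contradiction.
Neither c = True nor c = False works.
So every satisfying assignment has a = True.

True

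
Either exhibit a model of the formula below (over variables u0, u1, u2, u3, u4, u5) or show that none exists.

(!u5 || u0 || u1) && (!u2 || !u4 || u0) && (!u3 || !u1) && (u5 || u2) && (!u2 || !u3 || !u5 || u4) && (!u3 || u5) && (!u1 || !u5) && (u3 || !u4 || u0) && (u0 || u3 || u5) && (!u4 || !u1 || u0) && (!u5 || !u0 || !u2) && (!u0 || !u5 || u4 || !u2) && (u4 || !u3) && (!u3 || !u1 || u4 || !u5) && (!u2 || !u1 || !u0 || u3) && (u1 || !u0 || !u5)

Suppose u3 = false.
Suppose u5 = false.
From the singleton clause (u2), u2 = true.
From the singleton clause (u0), u0 = true.
From the singleton clause (!u1), u1 = false.
Every clause is now satisfied; u4 is unconstrained.

u0=true; u1=false; u2=true; u3=false; u4=false; u5=false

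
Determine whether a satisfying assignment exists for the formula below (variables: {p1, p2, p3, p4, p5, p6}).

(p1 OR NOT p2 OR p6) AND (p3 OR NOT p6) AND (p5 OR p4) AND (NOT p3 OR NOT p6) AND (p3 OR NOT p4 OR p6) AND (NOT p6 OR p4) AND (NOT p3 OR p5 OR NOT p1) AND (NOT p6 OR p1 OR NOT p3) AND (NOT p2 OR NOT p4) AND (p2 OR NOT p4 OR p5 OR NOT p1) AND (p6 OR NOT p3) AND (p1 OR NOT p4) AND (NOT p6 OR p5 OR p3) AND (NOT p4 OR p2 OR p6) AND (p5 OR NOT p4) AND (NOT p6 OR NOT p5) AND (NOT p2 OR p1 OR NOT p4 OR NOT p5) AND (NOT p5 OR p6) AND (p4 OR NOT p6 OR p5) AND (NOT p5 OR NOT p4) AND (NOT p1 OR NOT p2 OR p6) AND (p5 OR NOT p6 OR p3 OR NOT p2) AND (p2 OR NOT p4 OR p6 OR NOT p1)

Suppose p3 = true.
From the singleton clause (NOT p6), p6 = false.
Now (p6) is unsatisfied and unit — conflict.
That branch fails; take p3 = false instead.
From the singleton clause (NOT p6), p6 = false.
From the singleton clause (NOT p4), p4 = false.
From the singleton clause (p5), p5 = true.
Now (NOT p5) is unsatisfied and unit — conflict.
Neither p3 = true nor p3 = false works.
No assignment satisfies every clause.

No, unsatisfiable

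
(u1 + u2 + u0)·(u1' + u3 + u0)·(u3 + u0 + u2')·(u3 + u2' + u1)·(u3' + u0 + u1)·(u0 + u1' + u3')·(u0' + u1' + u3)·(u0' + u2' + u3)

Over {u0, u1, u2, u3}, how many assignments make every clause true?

5

There are 2^4 = 16 truth assignments over (u0, u1, u2, u3).
Check each against the 8 clauses (columns in the order u0, u1, u2, u3):
  F F F F  ✗ fails (u1 + u2 + u0)
  F F F T  ✗ fails (u1 + u2 + u0)
  F F T F  ✗ fails (u3 + u0 + u2')
  F F T T  ✗ fails (u3' + u0 + u1)
  F T F F  ✗ fails (u1' + u3 + u0)
  F T F T  ✗ fails (u0 + u1' + u3')
  F T T F  ✗ fails (u1' + u3 + u0)
  F T T T  ✗ fails (u0 + u1' + u3')
  T F F F  ✓ satisfies all
  T F F T  ✓ satisfies all
  T F T F  ✗ fails (u3 + u2' + u1)
  T F T T  ✓ satisfies all
  T T F F  ✗ fails (u0' + u1' + u3)
  T T F T  ✓ satisfies all
  T T T F  ✗ fails (u0' + u1' + u3)
  T T T T  ✓ satisfies all
5 of the 16 rows are models.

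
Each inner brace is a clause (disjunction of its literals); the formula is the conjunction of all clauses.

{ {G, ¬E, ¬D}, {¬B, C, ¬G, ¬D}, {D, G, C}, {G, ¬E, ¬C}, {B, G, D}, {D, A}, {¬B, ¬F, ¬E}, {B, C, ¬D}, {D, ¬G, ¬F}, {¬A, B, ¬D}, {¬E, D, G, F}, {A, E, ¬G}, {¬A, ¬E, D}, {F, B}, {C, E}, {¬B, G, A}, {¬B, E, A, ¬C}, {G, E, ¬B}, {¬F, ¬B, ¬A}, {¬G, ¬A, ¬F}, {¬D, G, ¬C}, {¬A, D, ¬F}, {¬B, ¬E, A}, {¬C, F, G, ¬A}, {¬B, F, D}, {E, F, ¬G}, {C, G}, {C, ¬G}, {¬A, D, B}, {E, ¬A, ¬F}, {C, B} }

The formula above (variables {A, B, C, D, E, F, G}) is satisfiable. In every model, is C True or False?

Suppose C = False.
The clause (E) is unit, so E = True.
The clause (G) is unit, so G = True.
But (¬G) is also a unit clause — contradiction.
So every satisfying assignment has C = True.

True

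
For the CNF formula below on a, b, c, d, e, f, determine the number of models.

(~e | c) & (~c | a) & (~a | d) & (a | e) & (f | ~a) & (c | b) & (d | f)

5

There are 2^6 = 64 truth assignments over (a, b, c, d, e, f).
Split on a. With a = 1, the clauses containing a are satisfied and ~a drops from the rest; 5 of the 2^5 = 32 assignments to the other variables satisfy what remains.
With a = 0, by the same count on the reduced clause set, 0 assignments work.
(One model: a=T, b=F, c=T, d=T, e=F, f=T.)
Total: 5 + 0 = 5.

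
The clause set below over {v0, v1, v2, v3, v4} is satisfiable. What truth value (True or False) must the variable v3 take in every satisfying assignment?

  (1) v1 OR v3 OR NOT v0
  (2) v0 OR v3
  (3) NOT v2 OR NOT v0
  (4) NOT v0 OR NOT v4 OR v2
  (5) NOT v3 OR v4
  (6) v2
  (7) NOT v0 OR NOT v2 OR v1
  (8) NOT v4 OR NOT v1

True

Suppose v3 = false.
(v0) alone gives v0 = true.
(v1) alone gives v1 = true.
(NOT v2) alone gives v2 = false.
But (v2) is also a unit clause — contradiction.
So every satisfying assignment has v3 = True.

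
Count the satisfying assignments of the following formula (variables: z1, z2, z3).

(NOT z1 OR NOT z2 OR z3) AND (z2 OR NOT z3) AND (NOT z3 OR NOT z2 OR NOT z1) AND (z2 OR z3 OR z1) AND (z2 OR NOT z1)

There are 2^3 = 8 truth assignments over (z1, z2, z3).
Check each against the 5 clauses (columns in the order z1, z2, z3):
  F F F  ✗ fails (z2 OR z3 OR z1)
  F F T  ✗ fails (z2 OR NOT z3)
  F T F  ✓ satisfies all
  F T T  ✓ satisfies all
  T F F  ✗ fails (z2 OR NOT z1)
  T F T  ✗ fails (z2 OR NOT z3)
  T T F  ✗ fails (NOT z1 OR NOT z2 OR z3)
  T T T  ✗ fails (NOT z3 OR NOT z2 OR NOT z1)
2 of the 8 rows are models.

2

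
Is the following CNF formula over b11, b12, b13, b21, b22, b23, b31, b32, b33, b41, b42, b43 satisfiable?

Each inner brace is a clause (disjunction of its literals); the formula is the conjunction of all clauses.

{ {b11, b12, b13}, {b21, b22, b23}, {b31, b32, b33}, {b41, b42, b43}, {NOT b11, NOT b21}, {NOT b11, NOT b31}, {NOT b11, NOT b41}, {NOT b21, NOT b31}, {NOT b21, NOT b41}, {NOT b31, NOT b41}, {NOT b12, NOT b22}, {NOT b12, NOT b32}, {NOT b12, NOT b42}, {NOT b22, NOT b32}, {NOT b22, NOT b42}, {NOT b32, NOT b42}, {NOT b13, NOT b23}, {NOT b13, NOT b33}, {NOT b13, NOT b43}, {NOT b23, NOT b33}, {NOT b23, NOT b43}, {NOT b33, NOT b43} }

Suppose b11 = false.
Suppose b12 = true.
(NOT b22) alone gives b22 = false.
(NOT b32) alone gives b32 = false.
(NOT b42) alone gives b42 = false.
Suppose b21 = true.
(NOT b31) alone gives b31 = false.
(b33) alone gives b33 = true.
(NOT b41) alone gives b41 = false.
(b43) alone gives b43 = true.
Now (NOT b43) is unsatisfied and unit — conflict.
That branch fails; take b21 = false instead.
(b23) alone gives b23 = true.
(NOT b13) alone gives b13 = false.
(NOT b33) alone gives b33 = false.
(b31) alone gives b31 = true.
(NOT b41) alone gives b41 = false.
(b43) alone gives b43 = true.
Now (NOT b43) is unsatisfied and unit — conflict.
Neither b21 = true nor b21 = false works.
That branch fails; take b12 = false instead.
(b13) alone gives b13 = true.
(NOT b23) alone gives b23 = false.
(NOT b33) alone gives b33 = false.
(NOT b43) alone gives b43 = false.
Suppose b21 = true.
(NOT b31) alone gives b31 = false.
(b32) alone gives b32 = true.
(NOT b41) alone gives b41 = false.
(b42) alone gives b42 = true.
Now (NOT b42) is unsatisfied and unit — conflict.
That branch fails; take b21 = false instead.
(b22) alone gives b22 = true.
(NOT b32) alone gives b32 = false.
(b31) alone gives b31 = true.
(NOT b41) alone gives b41 = false.
(b42) alone gives b42 = true.
Now (NOT b42) is unsatisfied and unit — conflict.
Neither b21 = true nor b21 = false works.
Neither b12 = true nor b12 = false works.
That branch fails; take b11 = true instead.
(NOT b21) alone gives b21 = false.
(NOT b31) alone gives b31 = false.
(NOT b41) alone gives b41 = false.
Suppose b22 = true.
(NOT b12) alone gives b12 = false.
(NOT b32) alone gives b32 = false.
(b33) alone gives b33 = true.
(NOT b42) alone gives b42 = false.
(b43) alone gives b43 = true.
Now (NOT b43) is unsatisfied and unit — conflict.
That branch fails; take b22 = false instead.
(b23) alone gives b23 = true.
(NOT b13) alone gives b13 = false.
(NOT b33) alone gives b33 = false.
(b32) alone gives b32 = true.
(NOT b12) alone gives b12 = false.
(NOT b42) alone gives b42 = false.
(b43) alone gives b43 = true.
Now (NOT b43) is unsatisfied and unit — conflict.
Neither b22 = true nor b22 = false works.
Neither b11 = true nor b11 = false works.
No assignment satisfies every clause.

No, unsatisfiable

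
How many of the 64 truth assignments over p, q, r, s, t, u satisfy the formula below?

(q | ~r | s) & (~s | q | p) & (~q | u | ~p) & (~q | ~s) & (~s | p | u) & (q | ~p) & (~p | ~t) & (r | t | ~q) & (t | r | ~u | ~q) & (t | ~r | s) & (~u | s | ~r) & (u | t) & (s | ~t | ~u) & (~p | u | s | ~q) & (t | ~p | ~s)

There are 2^6 = 64 truth assignments over (p, q, r, s, t, u).
Split on p. With p = 1, the clauses containing p are satisfied and ~p drops from the rest; 0 of the 2^5 = 32 assignments to the other variables satisfy what remains.
With p = 0, by the same count on the reduced clause set, 4 assignments work.
Total: 0 + 4 = 4.

4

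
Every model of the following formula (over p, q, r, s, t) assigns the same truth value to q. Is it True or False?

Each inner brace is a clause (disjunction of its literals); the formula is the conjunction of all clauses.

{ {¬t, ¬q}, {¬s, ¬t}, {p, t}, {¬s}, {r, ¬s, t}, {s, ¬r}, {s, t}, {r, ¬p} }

Suppose q = True.
From the singleton clause (¬t), t = False.
From the singleton clause (p), p = True.
From the singleton clause (¬s), s = False.
That conflicts with the unit clause (s).
So every satisfying assignment has q = False.

False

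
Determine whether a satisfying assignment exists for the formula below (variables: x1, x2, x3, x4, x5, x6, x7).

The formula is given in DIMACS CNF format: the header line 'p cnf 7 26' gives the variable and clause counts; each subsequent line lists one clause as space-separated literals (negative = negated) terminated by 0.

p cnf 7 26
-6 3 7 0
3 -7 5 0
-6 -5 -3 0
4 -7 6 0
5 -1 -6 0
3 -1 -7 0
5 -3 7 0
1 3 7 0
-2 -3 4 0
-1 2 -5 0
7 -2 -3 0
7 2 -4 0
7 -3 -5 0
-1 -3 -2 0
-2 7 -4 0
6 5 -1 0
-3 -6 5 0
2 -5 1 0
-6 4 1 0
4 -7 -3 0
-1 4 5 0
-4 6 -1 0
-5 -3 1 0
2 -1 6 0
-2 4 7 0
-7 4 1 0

Yes

Suppose x6 = False.
Suppose x4 = True.
Unit clause (¬x1) forces x1 = False.
Suppose x3 = True.
Unit clause (¬x5) forces x5 = False.
Unit clause (x7) forces x7 = True.
Every clause is now satisfied; x2 is unconstrained.
A satisfying assignment: x1: False; x2: False; x3: True; x4: True; x5: False; x6: False; x7: True.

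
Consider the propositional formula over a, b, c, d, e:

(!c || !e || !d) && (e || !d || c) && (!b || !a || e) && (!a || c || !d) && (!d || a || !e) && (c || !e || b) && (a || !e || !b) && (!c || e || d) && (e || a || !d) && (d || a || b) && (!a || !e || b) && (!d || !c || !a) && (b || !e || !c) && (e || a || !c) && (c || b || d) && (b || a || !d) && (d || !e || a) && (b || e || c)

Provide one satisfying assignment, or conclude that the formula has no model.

a: true; b: true; c: true; d: false; e: true

Branch on c: set c = true.
Branch on e: set e = true.
(!d) alone gives d = false.
(b) alone gives b = true.
(a) alone gives a = true.
Every clause now holds.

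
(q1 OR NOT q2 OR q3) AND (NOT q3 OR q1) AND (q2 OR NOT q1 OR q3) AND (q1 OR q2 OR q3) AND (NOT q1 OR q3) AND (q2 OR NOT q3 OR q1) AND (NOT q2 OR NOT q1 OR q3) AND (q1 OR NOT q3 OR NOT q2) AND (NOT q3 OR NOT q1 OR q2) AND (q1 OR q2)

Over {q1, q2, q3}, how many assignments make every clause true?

1

There are 2^3 = 8 truth assignments over (q1, q2, q3).
Check each against the 10 clauses (columns in the order q1, q2, q3):
  F F F  ✗ fails (q1 OR q2 OR q3)
  F F T  ✗ fails (NOT q3 OR q1)
  F T F  ✗ fails (q1 OR NOT q2 OR q3)
  F T T  ✗ fails (NOT q3 OR q1)
  T F F  ✗ fails (q2 OR NOT q1 OR q3)
  T F T  ✗ fails (NOT q3 OR NOT q1 OR q2)
  T T F  ✗ fails (NOT q1 OR q3)
  T T T  ✓ satisfies all
1 of the 8 rows is a model.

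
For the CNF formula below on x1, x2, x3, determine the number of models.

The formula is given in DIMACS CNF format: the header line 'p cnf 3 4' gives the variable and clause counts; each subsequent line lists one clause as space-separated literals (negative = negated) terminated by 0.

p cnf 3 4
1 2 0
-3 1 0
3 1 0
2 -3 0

There are 2^3 = 8 truth assignments over (x1, x2, x3).
Check each against the 4 clauses (columns in the order x1, x2, x3):
  F F F  ✗ fails (x1 ∨ x2)
  F F T  ✗ fails (x1 ∨ x2)
  F T F  ✗ fails (x3 ∨ x1)
  F T T  ✗ fails (¬x3 ∨ x1)
  T F F  ✓ satisfies all
  T F T  ✗ fails (x2 ∨ ¬x3)
  T T F  ✓ satisfies all
  T T T  ✓ satisfies all
3 of the 8 rows are models.

3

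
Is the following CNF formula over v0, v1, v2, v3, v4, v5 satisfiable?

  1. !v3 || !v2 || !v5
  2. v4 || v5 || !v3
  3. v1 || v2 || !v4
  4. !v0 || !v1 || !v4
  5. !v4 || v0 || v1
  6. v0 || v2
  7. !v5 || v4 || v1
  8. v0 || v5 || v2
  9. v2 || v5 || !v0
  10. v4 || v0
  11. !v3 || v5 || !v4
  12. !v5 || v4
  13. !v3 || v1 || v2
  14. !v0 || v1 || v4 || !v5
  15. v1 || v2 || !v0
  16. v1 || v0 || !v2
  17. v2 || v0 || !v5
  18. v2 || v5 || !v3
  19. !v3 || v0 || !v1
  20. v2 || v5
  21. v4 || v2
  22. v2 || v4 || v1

Branch on v0: set v0 = true.
Branch on v1: set v1 = true.
From the singleton clause (!v4), v4 = false.
From the singleton clause (!v5), v5 = false.
From the singleton clause (!v3), v3 = false.
From the singleton clause (v2), v2 = true.
This assignment satisfies each clause.
A satisfying assignment: v0=true; v1=true; v2=true; v3=false; v4=false; v5=false.

Satisfiable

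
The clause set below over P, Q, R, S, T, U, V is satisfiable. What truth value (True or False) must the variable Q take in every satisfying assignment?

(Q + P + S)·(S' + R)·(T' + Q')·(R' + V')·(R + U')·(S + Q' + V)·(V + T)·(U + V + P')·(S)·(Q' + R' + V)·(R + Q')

Suppose Q = 1.
Unit clause (T') forces T = 0.
Unit clause (V) forces V = 1.
Unit clause (R') forces R = 0.
That conflicts with the unit clause (R).
So every satisfying assignment has Q = False.

False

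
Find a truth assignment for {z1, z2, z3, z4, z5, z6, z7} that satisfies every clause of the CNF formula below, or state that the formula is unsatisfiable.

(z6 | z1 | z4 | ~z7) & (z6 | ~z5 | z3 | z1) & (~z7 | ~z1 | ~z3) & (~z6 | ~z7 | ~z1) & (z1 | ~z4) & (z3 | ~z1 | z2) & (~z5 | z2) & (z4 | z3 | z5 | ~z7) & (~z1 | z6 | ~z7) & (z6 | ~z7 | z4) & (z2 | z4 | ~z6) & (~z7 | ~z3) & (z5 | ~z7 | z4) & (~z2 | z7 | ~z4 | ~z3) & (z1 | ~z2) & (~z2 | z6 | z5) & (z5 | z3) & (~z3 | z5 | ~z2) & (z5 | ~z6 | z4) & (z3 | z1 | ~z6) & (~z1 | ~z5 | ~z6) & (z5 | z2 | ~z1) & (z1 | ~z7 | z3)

z1=1,  z2=1,  z3=0,  z4=1,  z5=1,  z6=0,  z7=0

Branch on z1: set z1 = 1.
Branch on z7: set z7 = 0.
Branch on z3: set z3 = 0.
From the singleton clause (z2), z2 = 1.
From the singleton clause (z5), z5 = 1.
From the singleton clause (~z6), z6 = 0.
Every clause is now satisfied; z4 is unconstrained.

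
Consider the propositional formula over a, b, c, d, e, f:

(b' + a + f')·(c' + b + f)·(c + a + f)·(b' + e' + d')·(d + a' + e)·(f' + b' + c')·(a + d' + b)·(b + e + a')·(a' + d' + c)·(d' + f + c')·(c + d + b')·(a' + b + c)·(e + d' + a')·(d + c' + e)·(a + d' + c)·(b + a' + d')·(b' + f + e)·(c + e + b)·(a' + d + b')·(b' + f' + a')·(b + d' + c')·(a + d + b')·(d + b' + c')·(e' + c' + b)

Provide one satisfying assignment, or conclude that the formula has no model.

a ↦ 0; b ↦ 0; c ↦ 0; d ↦ 0; e ↦ 1; f ↦ 1

Branch on b: set b = 0.
Branch on c: set c = 0.
The clause (a') is unit, so a = 0.
The clause (f) is unit, so f = 1.
The clause (d') is unit, so d = 0.
The clause (e) is unit, so e = 1.
This assignment satisfies each clause.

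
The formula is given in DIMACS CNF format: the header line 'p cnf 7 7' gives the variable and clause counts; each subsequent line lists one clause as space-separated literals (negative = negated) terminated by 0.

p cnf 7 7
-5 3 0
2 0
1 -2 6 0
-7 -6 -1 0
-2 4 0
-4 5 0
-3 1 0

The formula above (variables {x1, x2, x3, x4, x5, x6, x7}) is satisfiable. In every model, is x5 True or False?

True

Suppose x5 = False.
(x2) alone gives x2 = True.
(x4) alone gives x4 = True.
That conflicts with the unit clause (¬x4).
So every satisfying assignment has x5 = True.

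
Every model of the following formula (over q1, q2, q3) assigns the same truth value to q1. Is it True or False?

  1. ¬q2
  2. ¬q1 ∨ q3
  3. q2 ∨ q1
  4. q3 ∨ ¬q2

True

Suppose q1 = False.
(¬q2) alone gives q2 = False.
That conflicts with the unit clause (q2).
So every satisfying assignment has q1 = True.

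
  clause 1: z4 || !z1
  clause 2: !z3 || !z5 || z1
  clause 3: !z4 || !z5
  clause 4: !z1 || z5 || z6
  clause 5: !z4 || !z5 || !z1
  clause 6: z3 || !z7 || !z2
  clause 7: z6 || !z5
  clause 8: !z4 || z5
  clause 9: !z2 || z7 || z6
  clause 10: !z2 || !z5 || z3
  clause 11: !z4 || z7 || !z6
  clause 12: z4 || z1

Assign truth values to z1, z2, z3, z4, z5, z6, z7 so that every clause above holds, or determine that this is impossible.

Case z4 = true:
From the singleton clause (!z5), z5 = false.
But (z5) is also a unit clause — contradiction.
That branch fails; take z4 = false instead.
From the singleton clause (!z1), z1 = false.
But (z1) is also a unit clause — contradiction.
Neither z4 = true nor z4 = false works.

UNSATISFIABLE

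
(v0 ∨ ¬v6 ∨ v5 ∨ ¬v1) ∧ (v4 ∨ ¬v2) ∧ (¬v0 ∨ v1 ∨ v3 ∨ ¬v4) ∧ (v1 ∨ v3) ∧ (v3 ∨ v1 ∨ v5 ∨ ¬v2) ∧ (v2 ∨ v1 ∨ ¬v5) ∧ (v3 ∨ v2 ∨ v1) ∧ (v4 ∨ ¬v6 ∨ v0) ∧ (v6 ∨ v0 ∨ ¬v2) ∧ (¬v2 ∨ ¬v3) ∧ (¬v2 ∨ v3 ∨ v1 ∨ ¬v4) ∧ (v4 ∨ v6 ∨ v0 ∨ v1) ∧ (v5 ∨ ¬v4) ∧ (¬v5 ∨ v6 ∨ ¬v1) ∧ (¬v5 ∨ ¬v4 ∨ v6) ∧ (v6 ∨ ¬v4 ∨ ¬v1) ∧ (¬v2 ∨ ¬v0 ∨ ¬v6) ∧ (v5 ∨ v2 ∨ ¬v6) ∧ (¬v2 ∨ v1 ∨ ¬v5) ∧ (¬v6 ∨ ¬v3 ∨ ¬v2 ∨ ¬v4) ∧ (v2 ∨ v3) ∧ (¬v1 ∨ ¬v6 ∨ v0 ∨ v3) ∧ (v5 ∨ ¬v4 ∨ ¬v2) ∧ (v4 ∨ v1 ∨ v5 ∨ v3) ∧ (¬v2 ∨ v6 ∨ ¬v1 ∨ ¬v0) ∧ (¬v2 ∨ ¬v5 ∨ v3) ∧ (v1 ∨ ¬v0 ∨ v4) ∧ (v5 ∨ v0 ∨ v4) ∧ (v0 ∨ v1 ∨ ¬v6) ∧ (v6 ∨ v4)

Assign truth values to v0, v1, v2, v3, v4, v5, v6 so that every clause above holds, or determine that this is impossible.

v0=True,  v1=True,  v2=False,  v3=True,  v4=True,  v5=True,  v6=True

Branch on v4: set v4 = True.
Unit clause (v5) forces v5 = True.
Unit clause (v6) forces v6 = True.
Branch on v1: set v1 = True.
Branch on v2: set v2 = False.
Unit clause (v3) forces v3 = True.
No clause remains; v0 is free.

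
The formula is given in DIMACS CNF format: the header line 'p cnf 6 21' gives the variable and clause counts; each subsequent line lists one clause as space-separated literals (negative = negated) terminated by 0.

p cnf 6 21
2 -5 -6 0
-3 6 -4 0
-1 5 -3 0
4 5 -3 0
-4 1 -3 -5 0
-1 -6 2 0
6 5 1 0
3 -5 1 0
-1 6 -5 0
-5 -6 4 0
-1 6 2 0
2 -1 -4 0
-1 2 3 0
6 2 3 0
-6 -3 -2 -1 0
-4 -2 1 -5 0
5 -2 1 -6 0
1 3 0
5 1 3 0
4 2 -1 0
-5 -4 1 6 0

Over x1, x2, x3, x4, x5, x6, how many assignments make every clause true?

There are 2^6 = 64 truth assignments over (x1, x2, x3, x4, x5, x6).
Split on x4. With x4 = True, the clauses containing x4 are satisfied and ¬x4 drops from the rest; 4 of the 2^5 = 32 assignments to the other variables satisfy what remains.
With x4 = False, by the same count on the reduced clause set, 4 assignments work.
(One model: x1=F, x2=F, x3=T, x4=F, x5=T, x6=F.)
Total: 4 + 4 = 8.

8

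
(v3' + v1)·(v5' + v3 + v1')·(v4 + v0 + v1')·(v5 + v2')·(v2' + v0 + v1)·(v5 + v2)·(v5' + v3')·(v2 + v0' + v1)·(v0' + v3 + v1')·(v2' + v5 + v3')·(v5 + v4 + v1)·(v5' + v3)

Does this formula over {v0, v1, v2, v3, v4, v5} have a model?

Case v3 = 0:
Unit clause (v5') forces v5 = 0.
Unit clause (v2') forces v2 = 0.
But (v2) is also a unit clause — contradiction.
Undo v3 and try v3 = 1.
Unit clause (v1) forces v1 = 1.
Unit clause (v5') forces v5 = 0.
Unit clause (v2') forces v2 = 0.
But (v2) is also a unit clause — contradiction.
Either choice for v3 ends in contradiction.
No assignment satisfies every clause.

No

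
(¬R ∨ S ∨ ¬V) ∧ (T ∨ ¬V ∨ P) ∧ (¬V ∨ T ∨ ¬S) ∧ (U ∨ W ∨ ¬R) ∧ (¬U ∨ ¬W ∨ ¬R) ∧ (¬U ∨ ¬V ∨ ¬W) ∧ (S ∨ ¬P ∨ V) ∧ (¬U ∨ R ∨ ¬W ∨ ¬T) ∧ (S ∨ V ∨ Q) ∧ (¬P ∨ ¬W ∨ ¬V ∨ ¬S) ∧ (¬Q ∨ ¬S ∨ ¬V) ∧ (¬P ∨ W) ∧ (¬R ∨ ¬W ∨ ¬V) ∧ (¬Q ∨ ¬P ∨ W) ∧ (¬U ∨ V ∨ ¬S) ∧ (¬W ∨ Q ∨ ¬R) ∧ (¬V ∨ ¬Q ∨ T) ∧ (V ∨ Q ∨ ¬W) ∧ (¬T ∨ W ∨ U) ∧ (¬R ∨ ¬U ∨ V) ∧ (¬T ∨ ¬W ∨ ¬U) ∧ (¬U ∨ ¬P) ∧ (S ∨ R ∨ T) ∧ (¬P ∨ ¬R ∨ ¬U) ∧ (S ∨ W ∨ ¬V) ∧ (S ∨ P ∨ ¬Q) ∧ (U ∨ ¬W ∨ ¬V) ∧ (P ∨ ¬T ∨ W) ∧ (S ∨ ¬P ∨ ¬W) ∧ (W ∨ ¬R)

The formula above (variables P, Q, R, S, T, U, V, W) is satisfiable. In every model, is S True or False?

True

Suppose S = False.
Case R = False:
(T) alone gives T = True.
Case P = False:
(¬Q) alone gives Q = False.
(V) alone gives V = True.
(W) alone gives W = True.
(¬U) alone gives U = False.
But (U) is also a unit clause — contradiction.
So P must be the other value — set P = True.
(V) alone gives V = True.
(W) alone gives W = True.
But (¬W) is also a unit clause — contradiction.
Both values of P lead to a conflict.
So R must be the other value — set R = True.
(¬V) alone gives V = False.
(¬P) alone gives P = False.
(Q) alone gives Q = True.
But (¬Q) is also a unit clause — contradiction.
Both values of R lead to a conflict.
So every satisfying assignment has S = True.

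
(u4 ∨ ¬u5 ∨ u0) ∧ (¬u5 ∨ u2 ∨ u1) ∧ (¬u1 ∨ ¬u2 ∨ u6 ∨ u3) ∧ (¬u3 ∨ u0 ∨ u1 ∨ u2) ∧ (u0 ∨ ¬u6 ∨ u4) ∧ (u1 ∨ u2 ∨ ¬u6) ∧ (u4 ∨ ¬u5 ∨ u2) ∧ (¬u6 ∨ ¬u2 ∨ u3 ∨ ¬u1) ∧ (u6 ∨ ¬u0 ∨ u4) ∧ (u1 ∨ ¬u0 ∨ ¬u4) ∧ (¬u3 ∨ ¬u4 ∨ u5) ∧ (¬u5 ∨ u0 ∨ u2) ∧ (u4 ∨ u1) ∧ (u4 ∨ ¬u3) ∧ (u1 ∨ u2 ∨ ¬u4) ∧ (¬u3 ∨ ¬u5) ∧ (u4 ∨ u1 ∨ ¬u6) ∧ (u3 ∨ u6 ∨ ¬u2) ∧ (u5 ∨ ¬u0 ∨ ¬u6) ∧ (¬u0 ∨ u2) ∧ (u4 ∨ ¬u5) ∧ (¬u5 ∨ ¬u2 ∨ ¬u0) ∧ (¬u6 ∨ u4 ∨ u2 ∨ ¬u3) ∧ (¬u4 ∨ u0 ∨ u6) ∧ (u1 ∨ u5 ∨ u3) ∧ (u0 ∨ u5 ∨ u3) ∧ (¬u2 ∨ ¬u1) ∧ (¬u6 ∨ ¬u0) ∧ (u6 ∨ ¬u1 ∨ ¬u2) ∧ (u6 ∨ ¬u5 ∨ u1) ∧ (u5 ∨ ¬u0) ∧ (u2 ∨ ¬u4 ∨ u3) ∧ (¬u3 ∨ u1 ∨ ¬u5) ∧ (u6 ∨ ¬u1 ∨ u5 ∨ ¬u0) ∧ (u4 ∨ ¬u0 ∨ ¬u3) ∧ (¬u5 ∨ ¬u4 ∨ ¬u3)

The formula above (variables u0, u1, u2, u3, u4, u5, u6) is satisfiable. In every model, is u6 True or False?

Suppose u6 = False.
Try u0 = False.
The clause (¬u4) is unit, so u4 = False.
The clause (¬u5) is unit, so u5 = False.
The clause (u1) is unit, so u1 = True.
The clause (¬u3) is unit, so u3 = False.
Now (u3) is unsatisfied and unit — conflict.
So u0 must be the other value — set u0 = True.
The clause (u4) is unit, so u4 = True.
The clause (u1) is unit, so u1 = True.
The clause (u2) is unit, so u2 = True.
Now (¬u2) is unsatisfied and unit — conflict.
Neither u0 = True nor u0 = False works.
So every satisfying assignment has u6 = True.

True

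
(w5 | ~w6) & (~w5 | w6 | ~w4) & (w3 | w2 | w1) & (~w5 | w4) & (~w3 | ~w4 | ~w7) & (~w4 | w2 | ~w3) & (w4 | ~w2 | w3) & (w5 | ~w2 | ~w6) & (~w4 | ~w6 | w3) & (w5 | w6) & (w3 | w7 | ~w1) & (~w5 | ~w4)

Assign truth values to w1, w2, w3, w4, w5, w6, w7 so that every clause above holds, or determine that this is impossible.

Suppose w5 = 1.
From the singleton clause (w4), w4 = 1.
That conflicts with the unit clause (~w4).
That branch fails; take w5 = 0 instead.
From the singleton clause (~w6), w6 = 0.
That conflicts with the unit clause (w6).
Both values of w5 lead to a conflict.

UNSATISFIABLE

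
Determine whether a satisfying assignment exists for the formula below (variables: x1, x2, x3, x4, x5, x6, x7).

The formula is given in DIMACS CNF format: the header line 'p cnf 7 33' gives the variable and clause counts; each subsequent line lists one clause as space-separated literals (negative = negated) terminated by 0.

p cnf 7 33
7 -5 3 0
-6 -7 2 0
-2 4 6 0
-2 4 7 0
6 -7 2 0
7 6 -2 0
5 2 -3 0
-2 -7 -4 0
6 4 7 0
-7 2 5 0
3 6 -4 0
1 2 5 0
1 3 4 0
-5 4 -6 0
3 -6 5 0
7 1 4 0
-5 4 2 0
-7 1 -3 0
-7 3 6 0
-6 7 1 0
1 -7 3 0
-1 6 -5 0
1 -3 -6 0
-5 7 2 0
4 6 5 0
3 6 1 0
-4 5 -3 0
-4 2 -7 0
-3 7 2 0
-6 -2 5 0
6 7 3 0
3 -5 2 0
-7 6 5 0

Yes

Try x7 = False.
Try x5 = True.
Unit clause (x3) forces x3 = True.
Unit clause (x2) forces x2 = True.
Unit clause (x4) forces x4 = True.
Unit clause (x6) forces x6 = True.
Unit clause (x1) forces x1 = True.
Every clause now holds.
A satisfying assignment: x1=True,  x2=True,  x3=True,  x4=True,  x5=True,  x6=True,  x7=False.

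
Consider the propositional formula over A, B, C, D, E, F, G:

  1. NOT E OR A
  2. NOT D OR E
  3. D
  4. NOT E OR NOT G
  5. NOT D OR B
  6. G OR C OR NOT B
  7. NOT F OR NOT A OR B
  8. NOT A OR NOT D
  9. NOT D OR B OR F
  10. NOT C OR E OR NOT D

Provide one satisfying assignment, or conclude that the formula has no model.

UNSATISFIABLE

From the singleton clause (D), D = true.
From the singleton clause (E), E = true.
From the singleton clause (A), A = true.
Now (NOT A) is unsatisfied and unit — conflict.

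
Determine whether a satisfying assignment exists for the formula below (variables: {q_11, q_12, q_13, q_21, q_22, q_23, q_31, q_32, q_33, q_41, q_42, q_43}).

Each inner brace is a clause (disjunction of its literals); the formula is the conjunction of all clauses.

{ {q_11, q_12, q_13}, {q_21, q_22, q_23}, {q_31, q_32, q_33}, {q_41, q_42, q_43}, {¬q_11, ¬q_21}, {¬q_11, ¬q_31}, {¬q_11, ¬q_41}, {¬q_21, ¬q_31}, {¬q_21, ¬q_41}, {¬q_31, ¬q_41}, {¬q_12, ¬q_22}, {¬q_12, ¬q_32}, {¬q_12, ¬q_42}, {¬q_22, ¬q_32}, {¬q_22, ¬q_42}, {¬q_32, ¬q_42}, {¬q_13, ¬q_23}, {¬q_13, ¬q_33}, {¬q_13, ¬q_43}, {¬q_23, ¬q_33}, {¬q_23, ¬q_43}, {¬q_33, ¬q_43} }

Case q_11 = False:
Case q_12 = True:
(¬q_22) alone gives q_22 = False.
(¬q_32) alone gives q_32 = False.
(¬q_42) alone gives q_42 = False.
Case q_21 = True:
(¬q_31) alone gives q_31 = False.
(q_33) alone gives q_33 = True.
(¬q_41) alone gives q_41 = False.
(q_43) alone gives q_43 = True.
That conflicts with the unit clause (¬q_43).
Undo q_21 and try q_21 = False.
(q_23) alone gives q_23 = True.
(¬q_13) alone gives q_13 = False.
(¬q_33) alone gives q_33 = False.
(q_31) alone gives q_31 = True.
(¬q_41) alone gives q_41 = False.
(q_43) alone gives q_43 = True.
That conflicts with the unit clause (¬q_43).
Either choice for q_21 ends in contradiction.
Undo q_12 and try q_12 = False.
(q_13) alone gives q_13 = True.
(¬q_23) alone gives q_23 = False.
(¬q_33) alone gives q_33 = False.
(¬q_43) alone gives q_43 = False.
Case q_21 = True:
(¬q_31) alone gives q_31 = False.
(q_32) alone gives q_32 = True.
(¬q_41) alone gives q_41 = False.
(q_42) alone gives q_42 = True.
That conflicts with the unit clause (¬q_42).
Undo q_21 and try q_21 = False.
(q_22) alone gives q_22 = True.
(¬q_32) alone gives q_32 = False.
(q_31) alone gives q_31 = True.
(¬q_41) alone gives q_41 = False.
(q_42) alone gives q_42 = True.
That conflicts with the unit clause (¬q_42).
Either choice for q_21 ends in contradiction.
Either choice for q_12 ends in contradiction.
Undo q_11 and try q_11 = True.
(¬q_21) alone gives q_21 = False.
(¬q_31) alone gives q_31 = False.
(¬q_41) alone gives q_41 = False.
Case q_22 = True:
(¬q_12) alone gives q_12 = False.
(¬q_32) alone gives q_32 = False.
(q_33) alone gives q_33 = True.
(¬q_42) alone gives q_42 = False.
(q_43) alone gives q_43 = True.
That conflicts with the unit clause (¬q_43).
Undo q_22 and try q_22 = False.
(q_23) alone gives q_23 = True.
(¬q_13) alone gives q_13 = False.
(¬q_33) alone gives q_33 = False.
(q_32) alone gives q_32 = True.
(¬q_12) alone gives q_12 = False.
(¬q_42) alone gives q_42 = False.
(q_43) alone gives q_43 = True.
That conflicts with the unit clause (¬q_43).
Either choice for q_22 ends in contradiction.
Either choice for q_11 ends in contradiction.
No assignment satisfies every clause.

No, unsatisfiable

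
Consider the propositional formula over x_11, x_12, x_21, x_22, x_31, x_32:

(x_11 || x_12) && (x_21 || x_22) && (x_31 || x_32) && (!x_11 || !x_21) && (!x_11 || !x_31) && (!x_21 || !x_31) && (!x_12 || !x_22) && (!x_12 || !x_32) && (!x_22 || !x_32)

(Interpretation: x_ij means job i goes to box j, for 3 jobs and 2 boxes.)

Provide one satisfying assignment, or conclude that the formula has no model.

Branch on x_11: set x_11 = true.
The clause (!x_21) is unit, so x_21 = false.
The clause (x_22) is unit, so x_22 = true.
The clause (!x_31) is unit, so x_31 = false.
The clause (x_32) is unit, so x_32 = true.
Now (!x_32) is unsatisfied and unit — conflict.
So x_11 must be the other value — set x_11 = false.
The clause (x_12) is unit, so x_12 = true.
The clause (!x_22) is unit, so x_22 = false.
The clause (x_21) is unit, so x_21 = true.
The clause (!x_31) is unit, so x_31 = false.
The clause (x_32) is unit, so x_32 = true.
Now (!x_32) is unsatisfied and unit — conflict.
Either choice for x_11 ends in contradiction.

UNSATISFIABLE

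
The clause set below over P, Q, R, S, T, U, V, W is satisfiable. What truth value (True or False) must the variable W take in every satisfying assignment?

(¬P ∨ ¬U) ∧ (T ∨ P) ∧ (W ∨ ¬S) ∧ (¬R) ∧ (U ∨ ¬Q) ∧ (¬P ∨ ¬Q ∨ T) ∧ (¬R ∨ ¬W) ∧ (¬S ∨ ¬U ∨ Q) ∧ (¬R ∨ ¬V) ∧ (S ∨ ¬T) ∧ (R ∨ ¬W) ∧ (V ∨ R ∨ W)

Suppose W = True.
From the singleton clause (¬R), R = False.
But (R) is also a unit clause — contradiction.
So every satisfying assignment has W = False.

False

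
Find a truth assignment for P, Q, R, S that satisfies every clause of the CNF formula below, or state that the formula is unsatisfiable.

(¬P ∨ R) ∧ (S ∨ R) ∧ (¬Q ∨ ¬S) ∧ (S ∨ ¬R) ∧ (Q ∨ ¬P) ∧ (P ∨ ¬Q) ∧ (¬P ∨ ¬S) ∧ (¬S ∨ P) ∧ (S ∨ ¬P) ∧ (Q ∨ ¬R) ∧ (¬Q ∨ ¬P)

UNSATISFIABLE

Case P = False:
(¬Q) alone gives Q = False.
(¬S) alone gives S = False.
(R) alone gives R = True.
Now (¬R) is unsatisfied and unit — conflict.
Backtrack on P: now try P = True.
(R) alone gives R = True.
(S) alone gives S = True.
Now (¬S) is unsatisfied and unit — conflict.
Both values of P lead to a conflict.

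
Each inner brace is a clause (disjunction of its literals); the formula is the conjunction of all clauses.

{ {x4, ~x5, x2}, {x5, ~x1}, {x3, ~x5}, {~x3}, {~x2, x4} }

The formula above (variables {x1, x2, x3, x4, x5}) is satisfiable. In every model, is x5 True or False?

False

Suppose x5 = 1.
From the singleton clause (x3), x3 = 1.
Now (~x3) is unsatisfied and unit — conflict.
So every satisfying assignment has x5 = False.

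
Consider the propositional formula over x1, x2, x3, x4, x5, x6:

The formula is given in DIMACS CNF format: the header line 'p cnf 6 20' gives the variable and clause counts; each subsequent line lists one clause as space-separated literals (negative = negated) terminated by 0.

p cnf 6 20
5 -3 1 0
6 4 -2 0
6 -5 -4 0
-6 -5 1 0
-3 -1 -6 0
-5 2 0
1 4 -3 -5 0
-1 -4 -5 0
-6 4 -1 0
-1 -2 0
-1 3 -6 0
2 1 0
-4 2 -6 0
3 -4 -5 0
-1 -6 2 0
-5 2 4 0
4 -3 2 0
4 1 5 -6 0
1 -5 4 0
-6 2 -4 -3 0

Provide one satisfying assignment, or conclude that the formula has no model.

Branch on x5: set x5 = False.
Branch on x3: set x3 = False.
Branch on x1: set x1 = False.
The clause (x2) is unit, so x2 = True.
Branch on x6: set x6 = True.
The clause (x4) is unit, so x4 = True.
All clauses are satisfied.

x1 ↦ False; x2 ↦ True; x3 ↦ False; x4 ↦ True; x5 ↦ False; x6 ↦ True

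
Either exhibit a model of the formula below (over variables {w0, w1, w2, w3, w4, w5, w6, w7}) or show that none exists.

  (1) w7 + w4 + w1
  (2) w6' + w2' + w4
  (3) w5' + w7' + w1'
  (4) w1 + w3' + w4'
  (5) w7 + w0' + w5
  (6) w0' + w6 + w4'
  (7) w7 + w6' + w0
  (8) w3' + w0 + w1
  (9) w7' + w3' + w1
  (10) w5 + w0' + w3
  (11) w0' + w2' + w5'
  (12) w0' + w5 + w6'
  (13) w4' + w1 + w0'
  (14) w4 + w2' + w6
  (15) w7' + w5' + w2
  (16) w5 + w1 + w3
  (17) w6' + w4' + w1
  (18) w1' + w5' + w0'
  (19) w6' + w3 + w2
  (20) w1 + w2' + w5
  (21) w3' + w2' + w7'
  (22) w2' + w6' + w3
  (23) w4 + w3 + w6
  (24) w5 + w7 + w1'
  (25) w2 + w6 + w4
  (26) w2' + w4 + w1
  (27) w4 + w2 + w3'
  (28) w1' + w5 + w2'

Try w7 = 0.
Try w4 = 1.
Try w1 = 0.
From the singleton clause (w3'), w3 = 0.
From the singleton clause (w0'), w0 = 0.
From the singleton clause (w6'), w6 = 0.
From the singleton clause (w5), w5 = 1.
All clauses hold; w2 can take either value.

w0 ↦ 0, w1 ↦ 0, w2 ↦ 0, w3 ↦ 0, w4 ↦ 1, w5 ↦ 1, w6 ↦ 0, w7 ↦ 0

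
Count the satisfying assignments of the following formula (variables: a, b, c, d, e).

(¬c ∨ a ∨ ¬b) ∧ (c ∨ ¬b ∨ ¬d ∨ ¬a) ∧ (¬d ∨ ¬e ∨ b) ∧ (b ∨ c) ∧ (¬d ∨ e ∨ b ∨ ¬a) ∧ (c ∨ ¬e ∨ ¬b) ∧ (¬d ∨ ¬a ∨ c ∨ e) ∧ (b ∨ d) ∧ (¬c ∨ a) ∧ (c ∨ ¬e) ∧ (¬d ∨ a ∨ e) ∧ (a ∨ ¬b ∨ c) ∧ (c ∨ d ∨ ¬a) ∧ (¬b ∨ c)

There are 2^5 = 32 truth assignments over (a, b, c, d, e).
Split on c. With c = True, the clauses containing c are satisfied and ¬c drops from the rest; 4 of the 2^4 = 16 assignments to the other variables satisfy what remains.
With c = False, by the same count on the reduced clause set, 0 assignments work.
(One model: a=T, b=T, c=T, d=F, e=F.)
Total: 4 + 0 = 4.

4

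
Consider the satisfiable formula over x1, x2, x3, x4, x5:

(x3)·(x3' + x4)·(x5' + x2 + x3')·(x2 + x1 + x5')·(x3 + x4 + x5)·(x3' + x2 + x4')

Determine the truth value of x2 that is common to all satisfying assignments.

Suppose x2 = 0.
Unit clause (x3) forces x3 = 1.
Unit clause (x4) forces x4 = 1.
But (x4') is also a unit clause — contradiction.
So every satisfying assignment has x2 = True.

True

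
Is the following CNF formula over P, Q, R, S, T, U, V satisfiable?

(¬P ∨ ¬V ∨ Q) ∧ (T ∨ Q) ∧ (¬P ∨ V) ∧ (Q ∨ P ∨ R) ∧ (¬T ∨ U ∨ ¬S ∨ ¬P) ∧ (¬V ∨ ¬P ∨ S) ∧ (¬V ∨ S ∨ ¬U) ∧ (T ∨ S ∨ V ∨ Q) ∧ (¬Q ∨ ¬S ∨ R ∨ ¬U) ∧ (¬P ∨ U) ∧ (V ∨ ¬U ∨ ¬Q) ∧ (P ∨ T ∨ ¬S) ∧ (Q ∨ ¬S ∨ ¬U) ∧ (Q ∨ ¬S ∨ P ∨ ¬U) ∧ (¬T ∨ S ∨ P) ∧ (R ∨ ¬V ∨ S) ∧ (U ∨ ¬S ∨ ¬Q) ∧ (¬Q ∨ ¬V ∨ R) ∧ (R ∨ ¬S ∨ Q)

Try T = False.
Unit clause (Q) forces Q = True.
Try P = False.
Unit clause (¬S) forces S = False.
Try V = False.
Unit clause (¬U) forces U = False.
Every clause is now satisfied; R is unconstrained.
A satisfying assignment: P ↦ False, Q ↦ True, R ↦ False, S ↦ False, T ↦ False, U ↦ False, V ↦ False.

Satisfiable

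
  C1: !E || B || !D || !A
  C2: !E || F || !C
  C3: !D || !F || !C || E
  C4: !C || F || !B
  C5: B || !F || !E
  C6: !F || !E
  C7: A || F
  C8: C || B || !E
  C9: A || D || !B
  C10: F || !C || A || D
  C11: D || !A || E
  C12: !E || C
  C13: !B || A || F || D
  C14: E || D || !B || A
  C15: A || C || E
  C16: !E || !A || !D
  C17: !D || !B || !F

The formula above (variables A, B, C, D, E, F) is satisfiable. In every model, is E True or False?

False

Suppose E = true.
The clause (!F) is unit, so F = false.
The clause (!C) is unit, so C = false.
But (C) is also a unit clause — contradiction.
So every satisfying assignment has E = False.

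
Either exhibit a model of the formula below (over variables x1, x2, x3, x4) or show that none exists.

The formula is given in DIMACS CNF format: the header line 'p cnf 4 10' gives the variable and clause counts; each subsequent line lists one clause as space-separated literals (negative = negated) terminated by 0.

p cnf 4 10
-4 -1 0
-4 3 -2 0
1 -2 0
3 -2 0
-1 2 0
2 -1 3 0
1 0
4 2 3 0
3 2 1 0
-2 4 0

UNSATISFIABLE

Unit clause (x1) forces x1 = True.
Unit clause (¬x4) forces x4 = False.
Unit clause (x2) forces x2 = True.
But (¬x2) is also a unit clause — contradiction.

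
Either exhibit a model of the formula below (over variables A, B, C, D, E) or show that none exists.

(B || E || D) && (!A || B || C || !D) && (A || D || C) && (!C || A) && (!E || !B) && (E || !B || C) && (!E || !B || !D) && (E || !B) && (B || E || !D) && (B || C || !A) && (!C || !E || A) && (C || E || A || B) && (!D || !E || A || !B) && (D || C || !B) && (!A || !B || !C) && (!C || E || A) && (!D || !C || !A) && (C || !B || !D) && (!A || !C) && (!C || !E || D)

A=false; B=false; C=false; D=true; E=true

Suppose C = false.
Suppose A = false.
The clause (D) is unit, so D = true.
The clause (!B) is unit, so B = false.
The clause (E) is unit, so E = true.
This assignment satisfies each clause.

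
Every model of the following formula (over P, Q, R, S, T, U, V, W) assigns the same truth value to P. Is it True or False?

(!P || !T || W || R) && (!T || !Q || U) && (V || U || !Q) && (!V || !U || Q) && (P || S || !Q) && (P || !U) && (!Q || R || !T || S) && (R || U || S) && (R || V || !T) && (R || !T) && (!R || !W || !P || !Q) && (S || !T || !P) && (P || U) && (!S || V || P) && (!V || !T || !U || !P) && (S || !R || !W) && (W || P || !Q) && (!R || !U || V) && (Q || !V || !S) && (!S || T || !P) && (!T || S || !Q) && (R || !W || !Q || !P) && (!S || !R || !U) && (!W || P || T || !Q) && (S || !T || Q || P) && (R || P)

Suppose P = false.
Unit clause (!U) forces U = false.
But (U) is also a unit clause — contradiction.
So every satisfying assignment has P = True.

True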